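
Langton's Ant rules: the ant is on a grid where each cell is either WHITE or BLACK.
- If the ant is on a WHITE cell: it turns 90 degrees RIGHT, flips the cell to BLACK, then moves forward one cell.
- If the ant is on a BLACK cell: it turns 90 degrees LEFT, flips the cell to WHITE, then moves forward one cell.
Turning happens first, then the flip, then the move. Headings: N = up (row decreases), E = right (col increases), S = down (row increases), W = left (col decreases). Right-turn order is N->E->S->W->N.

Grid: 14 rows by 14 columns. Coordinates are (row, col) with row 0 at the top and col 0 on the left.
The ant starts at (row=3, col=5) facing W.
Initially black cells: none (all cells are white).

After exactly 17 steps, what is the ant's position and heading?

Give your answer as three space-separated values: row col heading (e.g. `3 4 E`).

Answer: 4 5 S

Derivation:
Step 1: on WHITE (3,5): turn R to N, flip to black, move to (2,5). |black|=1
Step 2: on WHITE (2,5): turn R to E, flip to black, move to (2,6). |black|=2
Step 3: on WHITE (2,6): turn R to S, flip to black, move to (3,6). |black|=3
Step 4: on WHITE (3,6): turn R to W, flip to black, move to (3,5). |black|=4
Step 5: on BLACK (3,5): turn L to S, flip to white, move to (4,5). |black|=3
Step 6: on WHITE (4,5): turn R to W, flip to black, move to (4,4). |black|=4
Step 7: on WHITE (4,4): turn R to N, flip to black, move to (3,4). |black|=5
Step 8: on WHITE (3,4): turn R to E, flip to black, move to (3,5). |black|=6
Step 9: on WHITE (3,5): turn R to S, flip to black, move to (4,5). |black|=7
Step 10: on BLACK (4,5): turn L to E, flip to white, move to (4,6). |black|=6
Step 11: on WHITE (4,6): turn R to S, flip to black, move to (5,6). |black|=7
Step 12: on WHITE (5,6): turn R to W, flip to black, move to (5,5). |black|=8
Step 13: on WHITE (5,5): turn R to N, flip to black, move to (4,5). |black|=9
Step 14: on WHITE (4,5): turn R to E, flip to black, move to (4,6). |black|=10
Step 15: on BLACK (4,6): turn L to N, flip to white, move to (3,6). |black|=9
Step 16: on BLACK (3,6): turn L to W, flip to white, move to (3,5). |black|=8
Step 17: on BLACK (3,5): turn L to S, flip to white, move to (4,5). |black|=7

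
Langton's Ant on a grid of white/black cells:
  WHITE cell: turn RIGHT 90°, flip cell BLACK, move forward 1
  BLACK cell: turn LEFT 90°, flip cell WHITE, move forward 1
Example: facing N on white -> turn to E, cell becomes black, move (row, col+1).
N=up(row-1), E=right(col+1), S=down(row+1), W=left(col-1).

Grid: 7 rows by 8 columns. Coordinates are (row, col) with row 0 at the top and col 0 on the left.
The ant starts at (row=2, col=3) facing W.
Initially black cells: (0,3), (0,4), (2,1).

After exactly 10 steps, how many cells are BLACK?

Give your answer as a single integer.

Answer: 9

Derivation:
Step 1: on WHITE (2,3): turn R to N, flip to black, move to (1,3). |black|=4
Step 2: on WHITE (1,3): turn R to E, flip to black, move to (1,4). |black|=5
Step 3: on WHITE (1,4): turn R to S, flip to black, move to (2,4). |black|=6
Step 4: on WHITE (2,4): turn R to W, flip to black, move to (2,3). |black|=7
Step 5: on BLACK (2,3): turn L to S, flip to white, move to (3,3). |black|=6
Step 6: on WHITE (3,3): turn R to W, flip to black, move to (3,2). |black|=7
Step 7: on WHITE (3,2): turn R to N, flip to black, move to (2,2). |black|=8
Step 8: on WHITE (2,2): turn R to E, flip to black, move to (2,3). |black|=9
Step 9: on WHITE (2,3): turn R to S, flip to black, move to (3,3). |black|=10
Step 10: on BLACK (3,3): turn L to E, flip to white, move to (3,4). |black|=9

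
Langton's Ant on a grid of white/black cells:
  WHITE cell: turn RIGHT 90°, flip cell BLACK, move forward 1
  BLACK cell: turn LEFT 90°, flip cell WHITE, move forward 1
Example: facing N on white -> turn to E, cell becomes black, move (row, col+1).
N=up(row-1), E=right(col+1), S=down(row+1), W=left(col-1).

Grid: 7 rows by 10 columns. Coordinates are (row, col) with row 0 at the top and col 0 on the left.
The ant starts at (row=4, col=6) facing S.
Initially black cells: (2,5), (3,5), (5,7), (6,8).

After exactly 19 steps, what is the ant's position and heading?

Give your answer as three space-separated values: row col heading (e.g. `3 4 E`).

Answer: 1 4 W

Derivation:
Step 1: on WHITE (4,6): turn R to W, flip to black, move to (4,5). |black|=5
Step 2: on WHITE (4,5): turn R to N, flip to black, move to (3,5). |black|=6
Step 3: on BLACK (3,5): turn L to W, flip to white, move to (3,4). |black|=5
Step 4: on WHITE (3,4): turn R to N, flip to black, move to (2,4). |black|=6
Step 5: on WHITE (2,4): turn R to E, flip to black, move to (2,5). |black|=7
Step 6: on BLACK (2,5): turn L to N, flip to white, move to (1,5). |black|=6
Step 7: on WHITE (1,5): turn R to E, flip to black, move to (1,6). |black|=7
Step 8: on WHITE (1,6): turn R to S, flip to black, move to (2,6). |black|=8
Step 9: on WHITE (2,6): turn R to W, flip to black, move to (2,5). |black|=9
Step 10: on WHITE (2,5): turn R to N, flip to black, move to (1,5). |black|=10
Step 11: on BLACK (1,5): turn L to W, flip to white, move to (1,4). |black|=9
Step 12: on WHITE (1,4): turn R to N, flip to black, move to (0,4). |black|=10
Step 13: on WHITE (0,4): turn R to E, flip to black, move to (0,5). |black|=11
Step 14: on WHITE (0,5): turn R to S, flip to black, move to (1,5). |black|=12
Step 15: on WHITE (1,5): turn R to W, flip to black, move to (1,4). |black|=13
Step 16: on BLACK (1,4): turn L to S, flip to white, move to (2,4). |black|=12
Step 17: on BLACK (2,4): turn L to E, flip to white, move to (2,5). |black|=11
Step 18: on BLACK (2,5): turn L to N, flip to white, move to (1,5). |black|=10
Step 19: on BLACK (1,5): turn L to W, flip to white, move to (1,4). |black|=9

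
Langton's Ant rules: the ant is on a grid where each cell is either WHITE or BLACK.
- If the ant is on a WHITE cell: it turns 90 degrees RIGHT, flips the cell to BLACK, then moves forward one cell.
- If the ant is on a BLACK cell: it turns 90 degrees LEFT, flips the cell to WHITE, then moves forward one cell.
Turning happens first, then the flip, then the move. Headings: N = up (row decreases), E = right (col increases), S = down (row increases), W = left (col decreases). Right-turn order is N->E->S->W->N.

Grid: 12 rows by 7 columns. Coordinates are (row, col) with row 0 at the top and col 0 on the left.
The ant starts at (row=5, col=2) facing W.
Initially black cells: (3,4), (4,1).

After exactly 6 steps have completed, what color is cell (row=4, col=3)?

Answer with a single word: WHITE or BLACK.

Answer: BLACK

Derivation:
Step 1: on WHITE (5,2): turn R to N, flip to black, move to (4,2). |black|=3
Step 2: on WHITE (4,2): turn R to E, flip to black, move to (4,3). |black|=4
Step 3: on WHITE (4,3): turn R to S, flip to black, move to (5,3). |black|=5
Step 4: on WHITE (5,3): turn R to W, flip to black, move to (5,2). |black|=6
Step 5: on BLACK (5,2): turn L to S, flip to white, move to (6,2). |black|=5
Step 6: on WHITE (6,2): turn R to W, flip to black, move to (6,1). |black|=6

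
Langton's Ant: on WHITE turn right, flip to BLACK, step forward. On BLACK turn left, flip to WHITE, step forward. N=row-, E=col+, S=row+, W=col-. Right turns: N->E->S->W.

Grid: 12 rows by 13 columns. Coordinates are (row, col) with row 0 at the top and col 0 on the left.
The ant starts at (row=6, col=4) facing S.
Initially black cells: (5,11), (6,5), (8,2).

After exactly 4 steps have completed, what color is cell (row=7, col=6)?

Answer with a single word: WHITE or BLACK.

Step 1: on WHITE (6,4): turn R to W, flip to black, move to (6,3). |black|=4
Step 2: on WHITE (6,3): turn R to N, flip to black, move to (5,3). |black|=5
Step 3: on WHITE (5,3): turn R to E, flip to black, move to (5,4). |black|=6
Step 4: on WHITE (5,4): turn R to S, flip to black, move to (6,4). |black|=7

Answer: WHITE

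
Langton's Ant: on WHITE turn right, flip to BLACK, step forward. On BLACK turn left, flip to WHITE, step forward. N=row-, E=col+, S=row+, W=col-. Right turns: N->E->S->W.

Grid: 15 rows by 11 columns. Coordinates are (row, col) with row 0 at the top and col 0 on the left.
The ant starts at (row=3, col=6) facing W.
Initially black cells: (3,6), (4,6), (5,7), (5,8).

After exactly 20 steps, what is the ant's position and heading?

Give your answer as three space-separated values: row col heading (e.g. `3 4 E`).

Step 1: on BLACK (3,6): turn L to S, flip to white, move to (4,6). |black|=3
Step 2: on BLACK (4,6): turn L to E, flip to white, move to (4,7). |black|=2
Step 3: on WHITE (4,7): turn R to S, flip to black, move to (5,7). |black|=3
Step 4: on BLACK (5,7): turn L to E, flip to white, move to (5,8). |black|=2
Step 5: on BLACK (5,8): turn L to N, flip to white, move to (4,8). |black|=1
Step 6: on WHITE (4,8): turn R to E, flip to black, move to (4,9). |black|=2
Step 7: on WHITE (4,9): turn R to S, flip to black, move to (5,9). |black|=3
Step 8: on WHITE (5,9): turn R to W, flip to black, move to (5,8). |black|=4
Step 9: on WHITE (5,8): turn R to N, flip to black, move to (4,8). |black|=5
Step 10: on BLACK (4,8): turn L to W, flip to white, move to (4,7). |black|=4
Step 11: on BLACK (4,7): turn L to S, flip to white, move to (5,7). |black|=3
Step 12: on WHITE (5,7): turn R to W, flip to black, move to (5,6). |black|=4
Step 13: on WHITE (5,6): turn R to N, flip to black, move to (4,6). |black|=5
Step 14: on WHITE (4,6): turn R to E, flip to black, move to (4,7). |black|=6
Step 15: on WHITE (4,7): turn R to S, flip to black, move to (5,7). |black|=7
Step 16: on BLACK (5,7): turn L to E, flip to white, move to (5,8). |black|=6
Step 17: on BLACK (5,8): turn L to N, flip to white, move to (4,8). |black|=5
Step 18: on WHITE (4,8): turn R to E, flip to black, move to (4,9). |black|=6
Step 19: on BLACK (4,9): turn L to N, flip to white, move to (3,9). |black|=5
Step 20: on WHITE (3,9): turn R to E, flip to black, move to (3,10). |black|=6

Answer: 3 10 E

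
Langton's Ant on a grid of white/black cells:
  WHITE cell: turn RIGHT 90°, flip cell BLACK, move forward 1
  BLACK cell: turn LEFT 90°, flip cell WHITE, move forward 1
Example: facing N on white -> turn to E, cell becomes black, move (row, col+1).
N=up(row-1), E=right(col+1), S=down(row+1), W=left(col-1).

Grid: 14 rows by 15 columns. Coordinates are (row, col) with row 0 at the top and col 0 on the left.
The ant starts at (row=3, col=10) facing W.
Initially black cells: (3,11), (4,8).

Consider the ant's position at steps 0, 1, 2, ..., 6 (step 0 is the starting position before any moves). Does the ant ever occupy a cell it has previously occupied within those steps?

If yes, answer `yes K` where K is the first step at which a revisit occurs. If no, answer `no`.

Step 1: on WHITE (3,10): turn R to N, flip to black, move to (2,10). |black|=3 — new cell
Step 2: on WHITE (2,10): turn R to E, flip to black, move to (2,11). |black|=4 — new cell
Step 3: on WHITE (2,11): turn R to S, flip to black, move to (3,11). |black|=5 — new cell
Step 4: on BLACK (3,11): turn L to E, flip to white, move to (3,12). |black|=4 — new cell
Step 5: on WHITE (3,12): turn R to S, flip to black, move to (4,12). |black|=5 — new cell
Step 6: on WHITE (4,12): turn R to W, flip to black, move to (4,11). |black|=6 — new cell
No revisit within 6 steps.

Answer: no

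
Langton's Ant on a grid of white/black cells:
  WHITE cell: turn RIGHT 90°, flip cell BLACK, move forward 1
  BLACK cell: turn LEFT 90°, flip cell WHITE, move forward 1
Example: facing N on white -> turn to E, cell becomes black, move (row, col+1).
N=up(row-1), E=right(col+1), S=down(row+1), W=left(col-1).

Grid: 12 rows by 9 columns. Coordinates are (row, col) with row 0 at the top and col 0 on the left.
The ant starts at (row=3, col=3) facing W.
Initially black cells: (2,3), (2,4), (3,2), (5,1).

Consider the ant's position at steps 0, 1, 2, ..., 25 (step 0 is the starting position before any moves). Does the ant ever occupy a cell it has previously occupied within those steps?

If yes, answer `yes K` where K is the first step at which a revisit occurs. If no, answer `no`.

Step 1: on WHITE (3,3): turn R to N, flip to black, move to (2,3). |black|=5 — new cell
Step 2: on BLACK (2,3): turn L to W, flip to white, move to (2,2). |black|=4 — new cell
Step 3: on WHITE (2,2): turn R to N, flip to black, move to (1,2). |black|=5 — new cell
Step 4: on WHITE (1,2): turn R to E, flip to black, move to (1,3). |black|=6 — new cell
Step 5: on WHITE (1,3): turn R to S, flip to black, move to (2,3). |black|=7 — REVISIT

Answer: yes 5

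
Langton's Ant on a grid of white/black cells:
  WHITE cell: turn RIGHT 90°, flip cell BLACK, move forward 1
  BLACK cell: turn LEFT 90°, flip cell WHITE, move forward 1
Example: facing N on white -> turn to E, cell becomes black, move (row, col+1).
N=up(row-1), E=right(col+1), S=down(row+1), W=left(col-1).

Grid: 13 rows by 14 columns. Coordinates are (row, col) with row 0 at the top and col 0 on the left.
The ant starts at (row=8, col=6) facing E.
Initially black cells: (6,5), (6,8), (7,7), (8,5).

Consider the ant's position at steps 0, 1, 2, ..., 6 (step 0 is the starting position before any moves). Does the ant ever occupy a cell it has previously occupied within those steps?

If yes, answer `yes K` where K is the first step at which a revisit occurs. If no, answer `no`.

Answer: no

Derivation:
Step 1: on WHITE (8,6): turn R to S, flip to black, move to (9,6). |black|=5 — new cell
Step 2: on WHITE (9,6): turn R to W, flip to black, move to (9,5). |black|=6 — new cell
Step 3: on WHITE (9,5): turn R to N, flip to black, move to (8,5). |black|=7 — new cell
Step 4: on BLACK (8,5): turn L to W, flip to white, move to (8,4). |black|=6 — new cell
Step 5: on WHITE (8,4): turn R to N, flip to black, move to (7,4). |black|=7 — new cell
Step 6: on WHITE (7,4): turn R to E, flip to black, move to (7,5). |black|=8 — new cell
No revisit within 6 steps.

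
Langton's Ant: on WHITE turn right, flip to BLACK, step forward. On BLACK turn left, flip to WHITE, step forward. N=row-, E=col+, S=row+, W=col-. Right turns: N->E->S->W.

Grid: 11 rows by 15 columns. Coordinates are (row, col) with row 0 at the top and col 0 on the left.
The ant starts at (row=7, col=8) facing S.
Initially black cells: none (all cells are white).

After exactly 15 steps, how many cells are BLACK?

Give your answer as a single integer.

Answer: 9

Derivation:
Step 1: on WHITE (7,8): turn R to W, flip to black, move to (7,7). |black|=1
Step 2: on WHITE (7,7): turn R to N, flip to black, move to (6,7). |black|=2
Step 3: on WHITE (6,7): turn R to E, flip to black, move to (6,8). |black|=3
Step 4: on WHITE (6,8): turn R to S, flip to black, move to (7,8). |black|=4
Step 5: on BLACK (7,8): turn L to E, flip to white, move to (7,9). |black|=3
Step 6: on WHITE (7,9): turn R to S, flip to black, move to (8,9). |black|=4
Step 7: on WHITE (8,9): turn R to W, flip to black, move to (8,8). |black|=5
Step 8: on WHITE (8,8): turn R to N, flip to black, move to (7,8). |black|=6
Step 9: on WHITE (7,8): turn R to E, flip to black, move to (7,9). |black|=7
Step 10: on BLACK (7,9): turn L to N, flip to white, move to (6,9). |black|=6
Step 11: on WHITE (6,9): turn R to E, flip to black, move to (6,10). |black|=7
Step 12: on WHITE (6,10): turn R to S, flip to black, move to (7,10). |black|=8
Step 13: on WHITE (7,10): turn R to W, flip to black, move to (7,9). |black|=9
Step 14: on WHITE (7,9): turn R to N, flip to black, move to (6,9). |black|=10
Step 15: on BLACK (6,9): turn L to W, flip to white, move to (6,8). |black|=9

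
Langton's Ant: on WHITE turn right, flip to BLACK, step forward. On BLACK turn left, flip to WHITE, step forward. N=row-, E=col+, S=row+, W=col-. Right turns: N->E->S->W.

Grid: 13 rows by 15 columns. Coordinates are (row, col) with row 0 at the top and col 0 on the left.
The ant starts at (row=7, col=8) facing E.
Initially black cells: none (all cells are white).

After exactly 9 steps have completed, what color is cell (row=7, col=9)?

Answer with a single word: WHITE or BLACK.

Answer: BLACK

Derivation:
Step 1: on WHITE (7,8): turn R to S, flip to black, move to (8,8). |black|=1
Step 2: on WHITE (8,8): turn R to W, flip to black, move to (8,7). |black|=2
Step 3: on WHITE (8,7): turn R to N, flip to black, move to (7,7). |black|=3
Step 4: on WHITE (7,7): turn R to E, flip to black, move to (7,8). |black|=4
Step 5: on BLACK (7,8): turn L to N, flip to white, move to (6,8). |black|=3
Step 6: on WHITE (6,8): turn R to E, flip to black, move to (6,9). |black|=4
Step 7: on WHITE (6,9): turn R to S, flip to black, move to (7,9). |black|=5
Step 8: on WHITE (7,9): turn R to W, flip to black, move to (7,8). |black|=6
Step 9: on WHITE (7,8): turn R to N, flip to black, move to (6,8). |black|=7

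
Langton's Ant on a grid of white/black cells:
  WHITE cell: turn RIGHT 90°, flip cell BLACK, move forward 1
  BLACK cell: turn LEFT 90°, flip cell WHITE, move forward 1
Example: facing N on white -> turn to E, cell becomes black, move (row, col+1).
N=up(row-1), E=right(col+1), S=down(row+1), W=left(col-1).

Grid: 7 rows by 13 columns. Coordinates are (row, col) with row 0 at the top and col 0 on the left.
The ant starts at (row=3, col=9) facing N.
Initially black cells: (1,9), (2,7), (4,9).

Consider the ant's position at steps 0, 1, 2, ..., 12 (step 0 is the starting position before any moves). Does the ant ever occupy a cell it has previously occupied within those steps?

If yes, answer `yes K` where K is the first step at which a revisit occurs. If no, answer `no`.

Answer: yes 7

Derivation:
Step 1: on WHITE (3,9): turn R to E, flip to black, move to (3,10). |black|=4 — new cell
Step 2: on WHITE (3,10): turn R to S, flip to black, move to (4,10). |black|=5 — new cell
Step 3: on WHITE (4,10): turn R to W, flip to black, move to (4,9). |black|=6 — new cell
Step 4: on BLACK (4,9): turn L to S, flip to white, move to (5,9). |black|=5 — new cell
Step 5: on WHITE (5,9): turn R to W, flip to black, move to (5,8). |black|=6 — new cell
Step 6: on WHITE (5,8): turn R to N, flip to black, move to (4,8). |black|=7 — new cell
Step 7: on WHITE (4,8): turn R to E, flip to black, move to (4,9). |black|=8 — REVISIT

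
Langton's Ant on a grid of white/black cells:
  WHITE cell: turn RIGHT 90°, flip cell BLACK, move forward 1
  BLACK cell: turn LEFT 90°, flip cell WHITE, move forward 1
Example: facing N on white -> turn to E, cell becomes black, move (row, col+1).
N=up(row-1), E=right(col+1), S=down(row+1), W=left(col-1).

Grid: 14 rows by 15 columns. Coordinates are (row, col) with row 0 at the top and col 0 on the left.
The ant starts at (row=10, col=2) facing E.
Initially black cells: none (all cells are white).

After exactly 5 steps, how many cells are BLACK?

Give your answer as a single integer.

Step 1: on WHITE (10,2): turn R to S, flip to black, move to (11,2). |black|=1
Step 2: on WHITE (11,2): turn R to W, flip to black, move to (11,1). |black|=2
Step 3: on WHITE (11,1): turn R to N, flip to black, move to (10,1). |black|=3
Step 4: on WHITE (10,1): turn R to E, flip to black, move to (10,2). |black|=4
Step 5: on BLACK (10,2): turn L to N, flip to white, move to (9,2). |black|=3

Answer: 3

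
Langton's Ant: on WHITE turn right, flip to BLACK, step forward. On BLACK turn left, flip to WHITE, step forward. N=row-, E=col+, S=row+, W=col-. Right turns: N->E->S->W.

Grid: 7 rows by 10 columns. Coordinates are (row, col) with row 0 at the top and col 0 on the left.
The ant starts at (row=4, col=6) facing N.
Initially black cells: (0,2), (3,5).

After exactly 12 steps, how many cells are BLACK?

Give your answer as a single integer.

Answer: 8

Derivation:
Step 1: on WHITE (4,6): turn R to E, flip to black, move to (4,7). |black|=3
Step 2: on WHITE (4,7): turn R to S, flip to black, move to (5,7). |black|=4
Step 3: on WHITE (5,7): turn R to W, flip to black, move to (5,6). |black|=5
Step 4: on WHITE (5,6): turn R to N, flip to black, move to (4,6). |black|=6
Step 5: on BLACK (4,6): turn L to W, flip to white, move to (4,5). |black|=5
Step 6: on WHITE (4,5): turn R to N, flip to black, move to (3,5). |black|=6
Step 7: on BLACK (3,5): turn L to W, flip to white, move to (3,4). |black|=5
Step 8: on WHITE (3,4): turn R to N, flip to black, move to (2,4). |black|=6
Step 9: on WHITE (2,4): turn R to E, flip to black, move to (2,5). |black|=7
Step 10: on WHITE (2,5): turn R to S, flip to black, move to (3,5). |black|=8
Step 11: on WHITE (3,5): turn R to W, flip to black, move to (3,4). |black|=9
Step 12: on BLACK (3,4): turn L to S, flip to white, move to (4,4). |black|=8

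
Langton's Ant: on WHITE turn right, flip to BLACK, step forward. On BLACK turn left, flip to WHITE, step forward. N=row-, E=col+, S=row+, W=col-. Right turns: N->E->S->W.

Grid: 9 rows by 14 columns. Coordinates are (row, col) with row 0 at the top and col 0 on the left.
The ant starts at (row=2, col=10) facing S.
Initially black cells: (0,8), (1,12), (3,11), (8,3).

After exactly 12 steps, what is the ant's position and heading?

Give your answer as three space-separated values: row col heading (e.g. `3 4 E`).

Answer: 2 12 N

Derivation:
Step 1: on WHITE (2,10): turn R to W, flip to black, move to (2,9). |black|=5
Step 2: on WHITE (2,9): turn R to N, flip to black, move to (1,9). |black|=6
Step 3: on WHITE (1,9): turn R to E, flip to black, move to (1,10). |black|=7
Step 4: on WHITE (1,10): turn R to S, flip to black, move to (2,10). |black|=8
Step 5: on BLACK (2,10): turn L to E, flip to white, move to (2,11). |black|=7
Step 6: on WHITE (2,11): turn R to S, flip to black, move to (3,11). |black|=8
Step 7: on BLACK (3,11): turn L to E, flip to white, move to (3,12). |black|=7
Step 8: on WHITE (3,12): turn R to S, flip to black, move to (4,12). |black|=8
Step 9: on WHITE (4,12): turn R to W, flip to black, move to (4,11). |black|=9
Step 10: on WHITE (4,11): turn R to N, flip to black, move to (3,11). |black|=10
Step 11: on WHITE (3,11): turn R to E, flip to black, move to (3,12). |black|=11
Step 12: on BLACK (3,12): turn L to N, flip to white, move to (2,12). |black|=10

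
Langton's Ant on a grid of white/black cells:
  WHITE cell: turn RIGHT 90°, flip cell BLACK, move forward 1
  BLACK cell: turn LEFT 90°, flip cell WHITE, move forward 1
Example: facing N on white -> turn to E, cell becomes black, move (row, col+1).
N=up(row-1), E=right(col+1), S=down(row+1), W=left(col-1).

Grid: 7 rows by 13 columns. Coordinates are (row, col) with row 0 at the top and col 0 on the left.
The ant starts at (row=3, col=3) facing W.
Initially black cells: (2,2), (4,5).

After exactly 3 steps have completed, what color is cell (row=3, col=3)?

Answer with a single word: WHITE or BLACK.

Step 1: on WHITE (3,3): turn R to N, flip to black, move to (2,3). |black|=3
Step 2: on WHITE (2,3): turn R to E, flip to black, move to (2,4). |black|=4
Step 3: on WHITE (2,4): turn R to S, flip to black, move to (3,4). |black|=5

Answer: BLACK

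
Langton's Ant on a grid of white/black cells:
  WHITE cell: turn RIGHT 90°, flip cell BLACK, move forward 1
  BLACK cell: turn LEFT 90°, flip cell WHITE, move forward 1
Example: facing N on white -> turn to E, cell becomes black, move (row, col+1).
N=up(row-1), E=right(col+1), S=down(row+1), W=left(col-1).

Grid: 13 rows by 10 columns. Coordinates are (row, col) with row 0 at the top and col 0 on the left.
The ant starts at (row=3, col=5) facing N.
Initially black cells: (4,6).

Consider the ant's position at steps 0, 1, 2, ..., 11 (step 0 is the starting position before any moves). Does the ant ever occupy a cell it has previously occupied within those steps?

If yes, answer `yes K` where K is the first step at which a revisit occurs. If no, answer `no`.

Answer: yes 6

Derivation:
Step 1: on WHITE (3,5): turn R to E, flip to black, move to (3,6). |black|=2 — new cell
Step 2: on WHITE (3,6): turn R to S, flip to black, move to (4,6). |black|=3 — new cell
Step 3: on BLACK (4,6): turn L to E, flip to white, move to (4,7). |black|=2 — new cell
Step 4: on WHITE (4,7): turn R to S, flip to black, move to (5,7). |black|=3 — new cell
Step 5: on WHITE (5,7): turn R to W, flip to black, move to (5,6). |black|=4 — new cell
Step 6: on WHITE (5,6): turn R to N, flip to black, move to (4,6). |black|=5 — REVISIT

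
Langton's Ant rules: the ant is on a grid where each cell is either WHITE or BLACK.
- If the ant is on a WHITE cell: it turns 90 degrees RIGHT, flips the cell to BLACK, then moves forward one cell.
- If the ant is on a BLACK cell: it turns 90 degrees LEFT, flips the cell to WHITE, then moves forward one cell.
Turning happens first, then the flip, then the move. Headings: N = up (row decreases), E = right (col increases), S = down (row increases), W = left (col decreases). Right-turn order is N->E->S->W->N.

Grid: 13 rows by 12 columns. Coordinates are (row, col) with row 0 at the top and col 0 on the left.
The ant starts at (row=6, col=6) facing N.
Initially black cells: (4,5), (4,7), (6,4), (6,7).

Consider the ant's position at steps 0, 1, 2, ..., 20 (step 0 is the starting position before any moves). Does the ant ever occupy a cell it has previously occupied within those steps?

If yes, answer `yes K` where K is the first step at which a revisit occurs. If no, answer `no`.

Step 1: on WHITE (6,6): turn R to E, flip to black, move to (6,7). |black|=5 — new cell
Step 2: on BLACK (6,7): turn L to N, flip to white, move to (5,7). |black|=4 — new cell
Step 3: on WHITE (5,7): turn R to E, flip to black, move to (5,8). |black|=5 — new cell
Step 4: on WHITE (5,8): turn R to S, flip to black, move to (6,8). |black|=6 — new cell
Step 5: on WHITE (6,8): turn R to W, flip to black, move to (6,7). |black|=7 — REVISIT

Answer: yes 5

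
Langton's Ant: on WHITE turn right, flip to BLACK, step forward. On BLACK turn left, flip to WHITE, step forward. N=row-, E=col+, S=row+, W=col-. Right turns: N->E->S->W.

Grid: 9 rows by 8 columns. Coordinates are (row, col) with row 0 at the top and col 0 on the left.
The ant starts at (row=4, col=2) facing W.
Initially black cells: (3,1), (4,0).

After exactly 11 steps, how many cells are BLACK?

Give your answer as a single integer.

Step 1: on WHITE (4,2): turn R to N, flip to black, move to (3,2). |black|=3
Step 2: on WHITE (3,2): turn R to E, flip to black, move to (3,3). |black|=4
Step 3: on WHITE (3,3): turn R to S, flip to black, move to (4,3). |black|=5
Step 4: on WHITE (4,3): turn R to W, flip to black, move to (4,2). |black|=6
Step 5: on BLACK (4,2): turn L to S, flip to white, move to (5,2). |black|=5
Step 6: on WHITE (5,2): turn R to W, flip to black, move to (5,1). |black|=6
Step 7: on WHITE (5,1): turn R to N, flip to black, move to (4,1). |black|=7
Step 8: on WHITE (4,1): turn R to E, flip to black, move to (4,2). |black|=8
Step 9: on WHITE (4,2): turn R to S, flip to black, move to (5,2). |black|=9
Step 10: on BLACK (5,2): turn L to E, flip to white, move to (5,3). |black|=8
Step 11: on WHITE (5,3): turn R to S, flip to black, move to (6,3). |black|=9

Answer: 9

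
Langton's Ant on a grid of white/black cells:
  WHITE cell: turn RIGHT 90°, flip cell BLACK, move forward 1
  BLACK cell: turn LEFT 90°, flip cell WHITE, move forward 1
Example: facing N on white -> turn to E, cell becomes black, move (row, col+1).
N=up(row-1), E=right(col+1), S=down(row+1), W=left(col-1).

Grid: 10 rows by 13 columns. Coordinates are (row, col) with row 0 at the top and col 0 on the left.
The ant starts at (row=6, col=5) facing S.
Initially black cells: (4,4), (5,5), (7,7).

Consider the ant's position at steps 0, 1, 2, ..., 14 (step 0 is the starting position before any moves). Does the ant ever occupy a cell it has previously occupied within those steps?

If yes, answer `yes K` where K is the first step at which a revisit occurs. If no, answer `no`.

Answer: yes 7

Derivation:
Step 1: on WHITE (6,5): turn R to W, flip to black, move to (6,4). |black|=4 — new cell
Step 2: on WHITE (6,4): turn R to N, flip to black, move to (5,4). |black|=5 — new cell
Step 3: on WHITE (5,4): turn R to E, flip to black, move to (5,5). |black|=6 — new cell
Step 4: on BLACK (5,5): turn L to N, flip to white, move to (4,5). |black|=5 — new cell
Step 5: on WHITE (4,5): turn R to E, flip to black, move to (4,6). |black|=6 — new cell
Step 6: on WHITE (4,6): turn R to S, flip to black, move to (5,6). |black|=7 — new cell
Step 7: on WHITE (5,6): turn R to W, flip to black, move to (5,5). |black|=8 — REVISIT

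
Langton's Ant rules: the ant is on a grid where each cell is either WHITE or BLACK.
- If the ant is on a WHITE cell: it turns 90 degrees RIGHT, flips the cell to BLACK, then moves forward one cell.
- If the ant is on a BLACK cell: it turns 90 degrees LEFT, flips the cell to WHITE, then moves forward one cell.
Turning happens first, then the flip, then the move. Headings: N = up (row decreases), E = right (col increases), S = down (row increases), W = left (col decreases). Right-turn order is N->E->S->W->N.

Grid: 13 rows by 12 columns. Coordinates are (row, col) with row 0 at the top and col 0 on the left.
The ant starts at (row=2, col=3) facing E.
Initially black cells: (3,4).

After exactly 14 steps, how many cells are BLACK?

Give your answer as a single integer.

Step 1: on WHITE (2,3): turn R to S, flip to black, move to (3,3). |black|=2
Step 2: on WHITE (3,3): turn R to W, flip to black, move to (3,2). |black|=3
Step 3: on WHITE (3,2): turn R to N, flip to black, move to (2,2). |black|=4
Step 4: on WHITE (2,2): turn R to E, flip to black, move to (2,3). |black|=5
Step 5: on BLACK (2,3): turn L to N, flip to white, move to (1,3). |black|=4
Step 6: on WHITE (1,3): turn R to E, flip to black, move to (1,4). |black|=5
Step 7: on WHITE (1,4): turn R to S, flip to black, move to (2,4). |black|=6
Step 8: on WHITE (2,4): turn R to W, flip to black, move to (2,3). |black|=7
Step 9: on WHITE (2,3): turn R to N, flip to black, move to (1,3). |black|=8
Step 10: on BLACK (1,3): turn L to W, flip to white, move to (1,2). |black|=7
Step 11: on WHITE (1,2): turn R to N, flip to black, move to (0,2). |black|=8
Step 12: on WHITE (0,2): turn R to E, flip to black, move to (0,3). |black|=9
Step 13: on WHITE (0,3): turn R to S, flip to black, move to (1,3). |black|=10
Step 14: on WHITE (1,3): turn R to W, flip to black, move to (1,2). |black|=11

Answer: 11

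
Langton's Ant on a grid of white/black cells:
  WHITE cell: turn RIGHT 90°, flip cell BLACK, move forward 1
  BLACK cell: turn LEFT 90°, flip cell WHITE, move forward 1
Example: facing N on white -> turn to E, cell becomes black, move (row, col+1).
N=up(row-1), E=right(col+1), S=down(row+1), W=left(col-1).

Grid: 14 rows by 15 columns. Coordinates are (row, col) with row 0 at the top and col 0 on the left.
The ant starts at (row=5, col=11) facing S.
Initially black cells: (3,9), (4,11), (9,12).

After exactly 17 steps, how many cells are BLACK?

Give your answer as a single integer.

Step 1: on WHITE (5,11): turn R to W, flip to black, move to (5,10). |black|=4
Step 2: on WHITE (5,10): turn R to N, flip to black, move to (4,10). |black|=5
Step 3: on WHITE (4,10): turn R to E, flip to black, move to (4,11). |black|=6
Step 4: on BLACK (4,11): turn L to N, flip to white, move to (3,11). |black|=5
Step 5: on WHITE (3,11): turn R to E, flip to black, move to (3,12). |black|=6
Step 6: on WHITE (3,12): turn R to S, flip to black, move to (4,12). |black|=7
Step 7: on WHITE (4,12): turn R to W, flip to black, move to (4,11). |black|=8
Step 8: on WHITE (4,11): turn R to N, flip to black, move to (3,11). |black|=9
Step 9: on BLACK (3,11): turn L to W, flip to white, move to (3,10). |black|=8
Step 10: on WHITE (3,10): turn R to N, flip to black, move to (2,10). |black|=9
Step 11: on WHITE (2,10): turn R to E, flip to black, move to (2,11). |black|=10
Step 12: on WHITE (2,11): turn R to S, flip to black, move to (3,11). |black|=11
Step 13: on WHITE (3,11): turn R to W, flip to black, move to (3,10). |black|=12
Step 14: on BLACK (3,10): turn L to S, flip to white, move to (4,10). |black|=11
Step 15: on BLACK (4,10): turn L to E, flip to white, move to (4,11). |black|=10
Step 16: on BLACK (4,11): turn L to N, flip to white, move to (3,11). |black|=9
Step 17: on BLACK (3,11): turn L to W, flip to white, move to (3,10). |black|=8

Answer: 8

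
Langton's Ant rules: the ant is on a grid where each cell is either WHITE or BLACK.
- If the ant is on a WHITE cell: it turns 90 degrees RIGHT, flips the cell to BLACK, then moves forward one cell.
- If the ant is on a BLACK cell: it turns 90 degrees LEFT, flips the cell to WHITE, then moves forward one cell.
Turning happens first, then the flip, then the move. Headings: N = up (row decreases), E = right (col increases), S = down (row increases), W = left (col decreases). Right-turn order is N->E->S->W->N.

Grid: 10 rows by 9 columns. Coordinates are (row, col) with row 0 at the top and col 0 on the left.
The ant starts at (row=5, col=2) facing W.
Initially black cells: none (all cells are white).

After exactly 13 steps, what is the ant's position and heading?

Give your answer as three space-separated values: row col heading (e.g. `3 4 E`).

Answer: 6 2 N

Derivation:
Step 1: on WHITE (5,2): turn R to N, flip to black, move to (4,2). |black|=1
Step 2: on WHITE (4,2): turn R to E, flip to black, move to (4,3). |black|=2
Step 3: on WHITE (4,3): turn R to S, flip to black, move to (5,3). |black|=3
Step 4: on WHITE (5,3): turn R to W, flip to black, move to (5,2). |black|=4
Step 5: on BLACK (5,2): turn L to S, flip to white, move to (6,2). |black|=3
Step 6: on WHITE (6,2): turn R to W, flip to black, move to (6,1). |black|=4
Step 7: on WHITE (6,1): turn R to N, flip to black, move to (5,1). |black|=5
Step 8: on WHITE (5,1): turn R to E, flip to black, move to (5,2). |black|=6
Step 9: on WHITE (5,2): turn R to S, flip to black, move to (6,2). |black|=7
Step 10: on BLACK (6,2): turn L to E, flip to white, move to (6,3). |black|=6
Step 11: on WHITE (6,3): turn R to S, flip to black, move to (7,3). |black|=7
Step 12: on WHITE (7,3): turn R to W, flip to black, move to (7,2). |black|=8
Step 13: on WHITE (7,2): turn R to N, flip to black, move to (6,2). |black|=9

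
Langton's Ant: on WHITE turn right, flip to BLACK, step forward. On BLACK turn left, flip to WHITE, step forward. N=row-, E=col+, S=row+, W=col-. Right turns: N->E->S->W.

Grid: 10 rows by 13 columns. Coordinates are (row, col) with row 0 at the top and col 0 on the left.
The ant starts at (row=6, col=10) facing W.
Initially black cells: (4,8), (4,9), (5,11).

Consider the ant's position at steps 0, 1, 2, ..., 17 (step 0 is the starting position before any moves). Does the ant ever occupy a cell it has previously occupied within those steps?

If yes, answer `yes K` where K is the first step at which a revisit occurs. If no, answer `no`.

Answer: yes 6

Derivation:
Step 1: on WHITE (6,10): turn R to N, flip to black, move to (5,10). |black|=4 — new cell
Step 2: on WHITE (5,10): turn R to E, flip to black, move to (5,11). |black|=5 — new cell
Step 3: on BLACK (5,11): turn L to N, flip to white, move to (4,11). |black|=4 — new cell
Step 4: on WHITE (4,11): turn R to E, flip to black, move to (4,12). |black|=5 — new cell
Step 5: on WHITE (4,12): turn R to S, flip to black, move to (5,12). |black|=6 — new cell
Step 6: on WHITE (5,12): turn R to W, flip to black, move to (5,11). |black|=7 — REVISIT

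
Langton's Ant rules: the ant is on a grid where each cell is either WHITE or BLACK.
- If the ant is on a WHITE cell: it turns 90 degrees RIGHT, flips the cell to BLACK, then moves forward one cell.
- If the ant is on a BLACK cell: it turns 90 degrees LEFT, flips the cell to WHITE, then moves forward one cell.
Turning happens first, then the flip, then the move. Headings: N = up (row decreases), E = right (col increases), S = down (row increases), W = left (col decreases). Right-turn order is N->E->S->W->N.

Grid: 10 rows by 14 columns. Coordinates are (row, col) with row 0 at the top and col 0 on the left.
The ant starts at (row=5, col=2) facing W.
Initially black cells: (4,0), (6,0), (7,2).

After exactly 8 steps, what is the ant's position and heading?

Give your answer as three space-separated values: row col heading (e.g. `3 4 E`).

Answer: 5 2 E

Derivation:
Step 1: on WHITE (5,2): turn R to N, flip to black, move to (4,2). |black|=4
Step 2: on WHITE (4,2): turn R to E, flip to black, move to (4,3). |black|=5
Step 3: on WHITE (4,3): turn R to S, flip to black, move to (5,3). |black|=6
Step 4: on WHITE (5,3): turn R to W, flip to black, move to (5,2). |black|=7
Step 5: on BLACK (5,2): turn L to S, flip to white, move to (6,2). |black|=6
Step 6: on WHITE (6,2): turn R to W, flip to black, move to (6,1). |black|=7
Step 7: on WHITE (6,1): turn R to N, flip to black, move to (5,1). |black|=8
Step 8: on WHITE (5,1): turn R to E, flip to black, move to (5,2). |black|=9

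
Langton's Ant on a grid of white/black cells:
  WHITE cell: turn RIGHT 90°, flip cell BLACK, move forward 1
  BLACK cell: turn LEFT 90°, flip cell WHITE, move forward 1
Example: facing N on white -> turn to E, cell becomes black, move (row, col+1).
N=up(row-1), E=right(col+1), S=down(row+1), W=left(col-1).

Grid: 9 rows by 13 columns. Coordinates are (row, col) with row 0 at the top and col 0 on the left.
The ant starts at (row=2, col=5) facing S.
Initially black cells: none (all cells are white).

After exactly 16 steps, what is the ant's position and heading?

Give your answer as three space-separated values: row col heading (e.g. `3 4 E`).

Answer: 2 5 S

Derivation:
Step 1: on WHITE (2,5): turn R to W, flip to black, move to (2,4). |black|=1
Step 2: on WHITE (2,4): turn R to N, flip to black, move to (1,4). |black|=2
Step 3: on WHITE (1,4): turn R to E, flip to black, move to (1,5). |black|=3
Step 4: on WHITE (1,5): turn R to S, flip to black, move to (2,5). |black|=4
Step 5: on BLACK (2,5): turn L to E, flip to white, move to (2,6). |black|=3
Step 6: on WHITE (2,6): turn R to S, flip to black, move to (3,6). |black|=4
Step 7: on WHITE (3,6): turn R to W, flip to black, move to (3,5). |black|=5
Step 8: on WHITE (3,5): turn R to N, flip to black, move to (2,5). |black|=6
Step 9: on WHITE (2,5): turn R to E, flip to black, move to (2,6). |black|=7
Step 10: on BLACK (2,6): turn L to N, flip to white, move to (1,6). |black|=6
Step 11: on WHITE (1,6): turn R to E, flip to black, move to (1,7). |black|=7
Step 12: on WHITE (1,7): turn R to S, flip to black, move to (2,7). |black|=8
Step 13: on WHITE (2,7): turn R to W, flip to black, move to (2,6). |black|=9
Step 14: on WHITE (2,6): turn R to N, flip to black, move to (1,6). |black|=10
Step 15: on BLACK (1,6): turn L to W, flip to white, move to (1,5). |black|=9
Step 16: on BLACK (1,5): turn L to S, flip to white, move to (2,5). |black|=8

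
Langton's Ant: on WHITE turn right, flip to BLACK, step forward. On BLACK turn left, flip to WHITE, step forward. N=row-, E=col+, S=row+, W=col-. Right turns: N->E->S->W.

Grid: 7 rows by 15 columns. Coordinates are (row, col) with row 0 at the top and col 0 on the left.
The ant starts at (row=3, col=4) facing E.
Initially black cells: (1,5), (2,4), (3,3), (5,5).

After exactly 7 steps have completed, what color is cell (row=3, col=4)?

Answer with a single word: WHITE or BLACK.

Answer: BLACK

Derivation:
Step 1: on WHITE (3,4): turn R to S, flip to black, move to (4,4). |black|=5
Step 2: on WHITE (4,4): turn R to W, flip to black, move to (4,3). |black|=6
Step 3: on WHITE (4,3): turn R to N, flip to black, move to (3,3). |black|=7
Step 4: on BLACK (3,3): turn L to W, flip to white, move to (3,2). |black|=6
Step 5: on WHITE (3,2): turn R to N, flip to black, move to (2,2). |black|=7
Step 6: on WHITE (2,2): turn R to E, flip to black, move to (2,3). |black|=8
Step 7: on WHITE (2,3): turn R to S, flip to black, move to (3,3). |black|=9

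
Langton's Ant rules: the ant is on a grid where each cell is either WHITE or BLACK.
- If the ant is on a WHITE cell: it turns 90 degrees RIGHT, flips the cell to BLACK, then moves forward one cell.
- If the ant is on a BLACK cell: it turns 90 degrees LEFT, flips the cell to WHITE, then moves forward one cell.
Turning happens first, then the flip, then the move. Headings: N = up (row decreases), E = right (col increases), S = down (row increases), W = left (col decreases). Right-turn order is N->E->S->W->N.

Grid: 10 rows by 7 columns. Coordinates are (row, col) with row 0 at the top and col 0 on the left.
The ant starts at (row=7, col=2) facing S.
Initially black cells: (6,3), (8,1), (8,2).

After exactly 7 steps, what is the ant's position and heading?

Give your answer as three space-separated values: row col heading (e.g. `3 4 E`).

Answer: 8 2 W

Derivation:
Step 1: on WHITE (7,2): turn R to W, flip to black, move to (7,1). |black|=4
Step 2: on WHITE (7,1): turn R to N, flip to black, move to (6,1). |black|=5
Step 3: on WHITE (6,1): turn R to E, flip to black, move to (6,2). |black|=6
Step 4: on WHITE (6,2): turn R to S, flip to black, move to (7,2). |black|=7
Step 5: on BLACK (7,2): turn L to E, flip to white, move to (7,3). |black|=6
Step 6: on WHITE (7,3): turn R to S, flip to black, move to (8,3). |black|=7
Step 7: on WHITE (8,3): turn R to W, flip to black, move to (8,2). |black|=8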